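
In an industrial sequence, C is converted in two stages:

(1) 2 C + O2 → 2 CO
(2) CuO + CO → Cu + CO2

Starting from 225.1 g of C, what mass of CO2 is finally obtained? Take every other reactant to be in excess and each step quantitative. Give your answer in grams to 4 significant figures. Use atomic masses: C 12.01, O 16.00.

M(C) = 12.01 g/mol.
M(CO2) = 12.01 + 2(16.00) = 44.01 g/mol.
n(C) = 225.10 / 12.01 = 18.743 mol.
Step 1 gives a 2:2 ratio of C to CO, so n(CO) = 18.743 mol.
In step 2 the CO:CO2 ratio is 1:1, so n(CO2) = 18.743 mol.
Mass of CO2 = 18.743 × 44.01 = 824.87 g.

824.9 g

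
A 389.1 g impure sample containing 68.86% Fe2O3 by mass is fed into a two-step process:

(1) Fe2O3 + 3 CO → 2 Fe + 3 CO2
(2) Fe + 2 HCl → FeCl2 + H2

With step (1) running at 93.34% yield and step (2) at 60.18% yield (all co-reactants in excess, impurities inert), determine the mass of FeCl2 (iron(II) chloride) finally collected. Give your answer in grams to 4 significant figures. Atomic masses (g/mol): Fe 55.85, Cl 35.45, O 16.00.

238.9 g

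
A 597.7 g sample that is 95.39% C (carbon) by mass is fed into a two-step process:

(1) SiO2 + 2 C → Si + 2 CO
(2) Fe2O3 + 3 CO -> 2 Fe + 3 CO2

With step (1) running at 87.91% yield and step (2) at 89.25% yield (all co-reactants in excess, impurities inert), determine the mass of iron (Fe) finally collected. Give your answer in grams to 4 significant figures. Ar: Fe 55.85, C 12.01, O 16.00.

Pure C = 597.7 × 0.9539 = 570.15 g.
M(C) = 12.01 g/mol.
M(Fe) = 55.85 g/mol.
n(C) = 570.15 / 12.01 = 47.473 mol.
Step 1 (C:CO = 2:2): theoretical n(CO) = 47.473 mol; at 87.91% yield, n(CO) = 41.733 mol.
Step 2 (CO:Fe = 3:2): theoretical n(Fe) = 27.822 mol, so theoretical mass = 27.822 × 55.85 = 1553.9 g.
At 89.25% yield, actual mass of Fe = 1553.9 × 0.8925 = 1386.8 g.

1387 g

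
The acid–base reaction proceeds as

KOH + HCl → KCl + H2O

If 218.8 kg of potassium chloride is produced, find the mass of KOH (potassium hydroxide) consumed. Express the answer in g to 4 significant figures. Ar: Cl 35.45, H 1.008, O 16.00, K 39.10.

M(KCl) = 39.10 + 35.45 = 74.55 g/mol.
M(KOH) = 39.10 + 16.00 + 1.008 = 56.108 g/mol.
Convert: 218.8 kg = 218800 g.
n(KCl) = 218800 g / 74.55 g/mol = 2934.9 mol.
From the equation the KCl:KOH mole ratio is 1:1, so n(KOH) = 2934.9 × 1/1 = 2934.9 mol.
Mass of KOH = 2934.9 mol × 56.108 g/mol = 164670 g.

164700 g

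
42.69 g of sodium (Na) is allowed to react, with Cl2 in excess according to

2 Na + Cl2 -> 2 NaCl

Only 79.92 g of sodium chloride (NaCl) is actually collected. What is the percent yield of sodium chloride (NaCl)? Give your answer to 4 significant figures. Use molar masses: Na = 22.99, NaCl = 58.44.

73.65 %

n(Na) = 42.690 g / 22.99 g/mol = 1.8569 mol.
From the equation the Na:NaCl mole ratio is 2:2, so n(NaCl) = 1.8569 × 2/2 = 1.8569 mol.
Mass of NaCl = 1.8569 mol × 58.44 g/mol = 108.52 g.
This is the theoretical yield. Percent yield = 79.92 g / 108.52 g × 100% = 73.648%.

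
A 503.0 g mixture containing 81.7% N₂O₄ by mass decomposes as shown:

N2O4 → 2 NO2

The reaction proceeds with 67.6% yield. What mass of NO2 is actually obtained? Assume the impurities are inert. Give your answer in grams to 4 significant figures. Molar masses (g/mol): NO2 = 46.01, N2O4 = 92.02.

277.8 g

Pure N2O4 available = 503.0 g × 0.817 = 410.95 g.
n(N2O4) = 410.95 g / 92.02 g/mol = 4.4659 mol.
From the equation the N2O4:NO2 mole ratio is 1:2, so n(NO2) = 4.4659 × 2/1 = 8.9318 mol.
Mass of NO2 = 8.9318 mol × 46.01 g/mol = 410.95 g.
Actual mass collected = 410.95 g × 0.676 = 277.80 g.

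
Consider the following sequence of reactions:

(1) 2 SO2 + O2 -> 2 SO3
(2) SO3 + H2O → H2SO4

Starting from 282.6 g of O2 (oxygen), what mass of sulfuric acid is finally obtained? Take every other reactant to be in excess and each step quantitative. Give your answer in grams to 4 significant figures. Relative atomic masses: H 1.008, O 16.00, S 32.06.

M(O2) = 2(16.00) = 32.00 g/mol.
M(H2SO4) = 2(1.008) + 32.06 + 4(16.00) = 98.076 g/mol.
n(O2) = 282.60 / 32.00 = 8.8313 mol.
Step 1 gives a 1:2 ratio of O2 to SO3, so n(SO3) = 17.663 mol.
In step 2 the SO3:H2SO4 ratio is 1:1, so n(H2SO4) = 17.663 mol.
Mass of H2SO4 = 17.663 × 98.076 = 1732.3 g.

1732 g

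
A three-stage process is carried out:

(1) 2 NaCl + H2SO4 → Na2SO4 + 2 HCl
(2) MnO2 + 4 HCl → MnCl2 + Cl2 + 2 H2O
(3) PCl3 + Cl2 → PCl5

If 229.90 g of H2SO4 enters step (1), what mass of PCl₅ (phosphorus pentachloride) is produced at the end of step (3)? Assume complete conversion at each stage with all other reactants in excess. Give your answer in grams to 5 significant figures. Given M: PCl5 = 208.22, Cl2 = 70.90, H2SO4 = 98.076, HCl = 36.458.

n(H2SO4) = 229.90 / 98.076 = 2.34410 mol.
Reaction (1): H2SO4→HCl ratio 1:2 ⇒ n(HCl) = 4.68820 mol.
Reaction (2): HCl→Cl2 ratio 4:1 ⇒ n(Cl2) = 1.17205 mol.
Reaction (3): Cl2→PCl5 ratio 1:1 ⇒ n(PCl5) = 1.17205 mol.
Mass of PCl5 = 1.17205 × 208.22 = 244.044 g.

244.04 g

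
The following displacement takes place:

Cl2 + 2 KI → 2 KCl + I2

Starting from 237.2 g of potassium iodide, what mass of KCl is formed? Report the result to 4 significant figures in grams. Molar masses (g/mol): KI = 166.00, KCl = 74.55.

n(KI) = 237.20 g / 166.00 g/mol = 1.4289 mol.
From the equation the KI:KCl mole ratio is 2:2, so n(KCl) = 1.4289 × 2/2 = 1.4289 mol.
Mass of KCl = 1.4289 mol × 74.55 g/mol = 106.53 g.

106.5 g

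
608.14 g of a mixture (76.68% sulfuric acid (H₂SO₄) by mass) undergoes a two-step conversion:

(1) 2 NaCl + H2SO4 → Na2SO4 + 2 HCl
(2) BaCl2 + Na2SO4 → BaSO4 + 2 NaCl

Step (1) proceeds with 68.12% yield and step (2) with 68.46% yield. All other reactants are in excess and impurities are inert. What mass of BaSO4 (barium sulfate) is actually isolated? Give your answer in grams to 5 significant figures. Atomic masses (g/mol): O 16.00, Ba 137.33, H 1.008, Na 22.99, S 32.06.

517.51 g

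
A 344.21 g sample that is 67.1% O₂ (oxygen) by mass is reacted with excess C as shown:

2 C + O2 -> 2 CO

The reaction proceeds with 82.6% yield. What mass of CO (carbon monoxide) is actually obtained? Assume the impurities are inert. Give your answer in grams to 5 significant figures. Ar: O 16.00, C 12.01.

333.98 g

Pure O2 available = 344.21 g × 0.671 = 230.965 g.
M(O2) = 2(16.00) = 32.00 g/mol.
M(CO) = 12.01 + 16.00 = 28.01 g/mol.
n(O2) = 230.965 g / 32.00 g/mol = 7.21765 mol.
From the equation the O2:CO mole ratio is 1:2, so n(CO) = 7.21765 × 2/1 = 14.4353 mol.
Mass of CO = 14.4353 mol × 28.01 g/mol = 404.333 g.
Actual mass collected = 404.333 g × 0.826 = 333.979 g.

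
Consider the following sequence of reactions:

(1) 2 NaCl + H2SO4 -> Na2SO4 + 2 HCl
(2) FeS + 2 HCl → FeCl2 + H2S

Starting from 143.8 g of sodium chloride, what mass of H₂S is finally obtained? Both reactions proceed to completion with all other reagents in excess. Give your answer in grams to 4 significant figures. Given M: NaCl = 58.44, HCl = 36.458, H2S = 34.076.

n(NaCl) = 143.80 / 58.44 = 2.4606 mol.
Step 1 gives a 2:2 ratio of NaCl to HCl, so n(HCl) = 2.4606 mol.
In step 2 the HCl:H2S ratio is 2:1, so n(H2S) = 1.2303 mol.
Mass of H2S = 1.2303 × 34.076 = 41.924 g.

41.92 g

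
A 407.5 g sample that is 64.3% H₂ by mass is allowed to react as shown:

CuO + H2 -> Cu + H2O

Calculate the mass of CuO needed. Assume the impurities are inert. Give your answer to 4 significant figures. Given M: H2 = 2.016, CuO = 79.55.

Mass of pure H2 = 407.5 g × 0.643 = 262.02 g.
n(H2) = 262.02 g / 2.016 g/mol = 129.97 mol.
From the equation the H2:CuO mole ratio is 1:1, so n(CuO) = 129.97 × 1/1 = 129.97 mol.
Mass of CuO = 129.97 mol × 79.55 g/mol = 10339 g.

10340 g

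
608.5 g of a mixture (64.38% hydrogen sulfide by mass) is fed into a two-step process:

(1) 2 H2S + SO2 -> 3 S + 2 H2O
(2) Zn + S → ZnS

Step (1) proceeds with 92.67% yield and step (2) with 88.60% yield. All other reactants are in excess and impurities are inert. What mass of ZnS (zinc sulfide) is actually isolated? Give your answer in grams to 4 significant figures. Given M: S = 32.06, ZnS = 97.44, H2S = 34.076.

Pure H2S = 608.5 × 0.6438 = 391.75 g.
n(H2S) = 391.75 / 34.076 = 11.496 mol.
Step 1 (H2S:S = 2:3): theoretical n(S) = 17.245 mol; at 92.67% yield, n(S) = 15.981 mol.
Step 2 (S:ZnS = 1:1): theoretical n(ZnS) = 15.981 mol, so theoretical mass = 15.981 × 97.44 = 1557.2 g.
At 88.60% yield, actual mass of ZnS = 1557.2 × 0.8860 = 1379.6 g.

1380 g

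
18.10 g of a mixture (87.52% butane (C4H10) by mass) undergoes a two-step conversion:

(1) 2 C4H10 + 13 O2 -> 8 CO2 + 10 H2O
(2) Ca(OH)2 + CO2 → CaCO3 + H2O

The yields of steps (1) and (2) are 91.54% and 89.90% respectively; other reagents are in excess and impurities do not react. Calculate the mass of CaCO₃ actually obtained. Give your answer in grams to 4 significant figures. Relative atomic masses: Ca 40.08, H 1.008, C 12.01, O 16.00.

89.80 g

Pure C4H10 = 18.10 × 0.8752 = 15.841 g.
M(C4H10) = 4(12.01) + 10(1.008) = 58.12 g/mol.
M(CaCO3) = 40.08 + 12.01 + 3(16.00) = 100.09 g/mol.
n(C4H10) = 15.841 / 58.12 = 0.27256 mol.
Step 1 (C4H10:CO2 = 2:8): theoretical n(CO2) = 1.0902 mol; at 91.54% yield, n(CO2) = 0.99800 mol.
Step 2 (CO2:CaCO3 = 1:1): theoretical n(CaCO3) = 0.99800 mol, so theoretical mass = 0.99800 × 100.09 = 99.890 g.
At 89.90% yield, actual mass of CaCO3 = 99.890 × 0.8990 = 89.801 g.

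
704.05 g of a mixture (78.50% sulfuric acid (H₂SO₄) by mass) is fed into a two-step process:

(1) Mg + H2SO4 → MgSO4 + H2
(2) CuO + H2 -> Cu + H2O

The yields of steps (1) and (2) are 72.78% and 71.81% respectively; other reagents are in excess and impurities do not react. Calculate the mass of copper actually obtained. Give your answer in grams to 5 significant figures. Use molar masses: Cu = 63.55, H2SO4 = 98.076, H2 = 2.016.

187.16 g

Pure H2SO4 = 704.05 × 0.7850 = 552.679 g.
n(H2SO4) = 552.679 / 98.076 = 5.63521 mol.
Step 1 (H2SO4:H2 = 1:1): theoretical n(H2) = 5.63521 mol; at 72.78% yield, n(H2) = 4.10131 mol.
Step 2 (H2:Cu = 1:1): theoretical n(Cu) = 4.10131 mol, so theoretical mass = 4.10131 × 63.55 = 260.638 g.
At 71.81% yield, actual mass of Cu = 260.638 × 0.7181 = 187.164 g.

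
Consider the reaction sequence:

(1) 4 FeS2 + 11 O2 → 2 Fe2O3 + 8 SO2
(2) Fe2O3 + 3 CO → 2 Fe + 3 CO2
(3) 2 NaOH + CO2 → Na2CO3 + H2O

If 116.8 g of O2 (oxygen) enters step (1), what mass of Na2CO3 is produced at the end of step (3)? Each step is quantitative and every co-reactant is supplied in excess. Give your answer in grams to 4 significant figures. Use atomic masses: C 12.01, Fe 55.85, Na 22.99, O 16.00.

211.0 g

M(O2) = 2(16.00) = 32.00 g/mol.
M(Na2CO3) = 2(22.99) + 12.01 + 3(16.00) = 105.99 g/mol.
n(O2) = 116.8 / 32.00 = 3.6500 mol.
Reaction (1): O2→Fe2O3 ratio 11:2 ⇒ n(Fe2O3) = 0.66364 mol.
Reaction (2): Fe2O3→CO2 ratio 1:3 ⇒ n(CO2) = 1.9909 mol.
Reaction (3): CO2→Na2CO3 ratio 1:1 ⇒ n(Na2CO3) = 1.9909 mol.
Mass of Na2CO3 = 1.9909 × 105.99 = 211.02 g.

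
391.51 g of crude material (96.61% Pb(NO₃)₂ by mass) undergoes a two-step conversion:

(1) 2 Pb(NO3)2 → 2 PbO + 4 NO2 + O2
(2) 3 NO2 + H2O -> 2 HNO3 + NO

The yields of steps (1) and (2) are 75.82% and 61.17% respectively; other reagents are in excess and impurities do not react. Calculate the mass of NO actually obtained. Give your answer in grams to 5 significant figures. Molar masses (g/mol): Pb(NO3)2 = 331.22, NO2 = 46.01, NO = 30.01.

10.596 g

Pure Pb(NO3)2 = 391.51 × 0.9661 = 378.238 g.
n(Pb(NO3)2) = 378.238 / 331.22 = 1.14195 mol.
Step 1 (Pb(NO3)2:NO2 = 2:4): theoretical n(NO2) = 2.28391 mol; at 75.82% yield, n(NO2) = 1.73166 mol.
Step 2 (NO2:NO = 3:1): theoretical n(NO) = 0.577219 mol, so theoretical mass = 0.577219 × 30.01 = 17.3224 g.
At 61.17% yield, actual mass of NO = 17.3224 × 0.6117 = 10.5961 g.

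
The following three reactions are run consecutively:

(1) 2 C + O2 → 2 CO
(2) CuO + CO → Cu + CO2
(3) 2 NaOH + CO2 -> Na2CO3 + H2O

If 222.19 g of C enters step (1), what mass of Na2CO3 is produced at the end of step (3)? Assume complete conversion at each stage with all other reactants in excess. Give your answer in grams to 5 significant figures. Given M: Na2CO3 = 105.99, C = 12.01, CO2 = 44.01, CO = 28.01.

1960.9 g

n(C) = 222.19 / 12.01 = 18.5004 mol.
Reaction (1): C→CO ratio 2:2 ⇒ n(CO) = 18.5004 mol.
Reaction (2): CO→CO2 ratio 1:1 ⇒ n(CO2) = 18.5004 mol.
Reaction (3): CO2→Na2CO3 ratio 1:1 ⇒ n(Na2CO3) = 18.5004 mol.
Mass of Na2CO3 = 18.5004 × 105.99 = 1960.86 g.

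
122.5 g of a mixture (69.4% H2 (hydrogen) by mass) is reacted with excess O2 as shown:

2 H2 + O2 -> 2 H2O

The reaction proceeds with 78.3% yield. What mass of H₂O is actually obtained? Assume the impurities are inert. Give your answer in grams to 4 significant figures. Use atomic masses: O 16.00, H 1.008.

594.9 g

Pure H2 available = 122.5 g × 0.694 = 85.015 g.
M(H2) = 2(1.008) = 2.016 g/mol.
M(H2O) = 2(1.008) + 16.00 = 18.016 g/mol.
n(H2) = 85.015 g / 2.016 g/mol = 42.170 mol.
From the equation the H2:H2O mole ratio is 2:2, so n(H2O) = 42.170 × 2/2 = 42.170 mol.
Mass of H2O = 42.170 mol × 18.016 g/mol = 759.74 g.
Actual mass collected = 759.74 g × 0.783 = 594.87 g.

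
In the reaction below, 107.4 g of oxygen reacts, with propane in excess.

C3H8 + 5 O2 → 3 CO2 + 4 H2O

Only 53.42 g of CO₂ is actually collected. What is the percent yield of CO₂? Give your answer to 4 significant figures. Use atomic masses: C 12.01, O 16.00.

M(O2) = 2(16.00) = 32.00 g/mol.
M(CO2) = 12.01 + 2(16.00) = 44.01 g/mol.
n(O2) = 107.40 g / 32.00 g/mol = 3.3563 mol.
From the equation the O2:CO2 mole ratio is 5:3, so n(CO2) = 3.3563 × 3/5 = 2.0138 mol.
Mass of CO2 = 2.0138 mol × 44.01 g/mol = 88.625 g.
This is the theoretical yield. Percent yield = 53.42 g / 88.625 g × 100% = 60.276%.

60.28 %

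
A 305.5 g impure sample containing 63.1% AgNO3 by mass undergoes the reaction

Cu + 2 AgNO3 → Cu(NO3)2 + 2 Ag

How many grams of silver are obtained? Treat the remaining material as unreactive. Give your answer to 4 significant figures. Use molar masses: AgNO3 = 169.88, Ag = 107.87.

122.4 g

Mass of pure AgNO3 = 305.5 g × 0.631 = 192.77 g.
n(AgNO3) = 192.77 g / 169.88 g/mol = 1.1347 mol.
From the equation the AgNO3:Ag mole ratio is 2:2, so n(Ag) = 1.1347 × 2/2 = 1.1347 mol.
Mass of Ag = 1.1347 mol × 107.87 g/mol = 122.40 g.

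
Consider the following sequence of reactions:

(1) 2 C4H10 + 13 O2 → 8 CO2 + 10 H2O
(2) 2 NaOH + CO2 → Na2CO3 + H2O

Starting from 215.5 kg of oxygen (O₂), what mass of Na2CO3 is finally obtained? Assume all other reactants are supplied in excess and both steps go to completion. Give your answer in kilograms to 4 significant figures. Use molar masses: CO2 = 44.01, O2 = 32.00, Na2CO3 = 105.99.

215.5 kg = 215500 g.
n(O2) = 215500 / 32.00 = 6734.4 mol.
Step 1 gives a 13:8 ratio of O2 to CO2, so n(CO2) = 4144.2 mol.
In step 2 the CO2:Na2CO3 ratio is 1:1, so n(Na2CO3) = 4144.2 mol.
Mass of Na2CO3 = 4144.2 × 105.99 = 439250 g = 439.2 kg.

439.2 kg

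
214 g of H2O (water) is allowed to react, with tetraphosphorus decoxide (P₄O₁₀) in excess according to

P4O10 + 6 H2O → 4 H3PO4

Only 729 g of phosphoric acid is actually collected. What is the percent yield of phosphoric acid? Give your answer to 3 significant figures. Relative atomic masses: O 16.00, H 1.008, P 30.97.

M(H2O) = 2(1.008) + 16.00 = 18.016 g/mol.
M(H3PO4) = 3(1.008) + 30.97 + 4(16.00) = 97.994 g/mol.
n(H2O) = 214.0 g / 18.016 g/mol = 11.88 mol.
From the equation the H2O:H3PO4 mole ratio is 6:4, so n(H3PO4) = 11.88 × 4/6 = 7.919 mol.
Mass of H3PO4 = 7.919 mol × 97.994 g/mol = 776.0 g.
This is the theoretical yield. Percent yield = 729 g / 776.0 g × 100% = 93.94%.

93.9 %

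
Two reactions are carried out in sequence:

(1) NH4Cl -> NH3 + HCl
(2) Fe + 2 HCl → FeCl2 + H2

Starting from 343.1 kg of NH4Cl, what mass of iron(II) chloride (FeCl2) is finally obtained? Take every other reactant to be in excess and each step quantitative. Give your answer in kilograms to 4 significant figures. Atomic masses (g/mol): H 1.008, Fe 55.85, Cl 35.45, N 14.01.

M(NH4Cl) = 14.01 + 4(1.008) + 35.45 = 53.492 g/mol.
M(FeCl2) = 55.85 + 2(35.45) = 126.75 g/mol.
343.1 kg = 343100 g.
n(NH4Cl) = 343100 / 53.492 = 6414.0 mol.
Step 1 gives a 1:1 ratio of NH4Cl to HCl, so n(HCl) = 6414.0 mol.
In step 2 the HCl:FeCl2 ratio is 2:1, so n(FeCl2) = 3207.0 mol.
Mass of FeCl2 = 3207.0 × 126.75 = 406490 g = 406.5 kg.

406.5 kg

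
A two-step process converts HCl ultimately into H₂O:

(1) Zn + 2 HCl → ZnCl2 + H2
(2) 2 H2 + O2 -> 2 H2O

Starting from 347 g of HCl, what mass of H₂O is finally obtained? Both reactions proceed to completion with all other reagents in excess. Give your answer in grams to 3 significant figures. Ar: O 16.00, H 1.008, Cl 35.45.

M(HCl) = 1.008 + 35.45 = 36.458 g/mol.
M(H2O) = 2(1.008) + 16.00 = 18.016 g/mol.
n(HCl) = 347.0 / 36.458 = 9.518 mol.
Step 1 gives a 2:1 ratio of HCl to H2, so n(H2) = 4.759 mol.
In step 2 the H2:H2O ratio is 2:2, so n(H2O) = 4.759 mol.
Mass of H2O = 4.759 × 18.016 = 85.74 g.

85.7 g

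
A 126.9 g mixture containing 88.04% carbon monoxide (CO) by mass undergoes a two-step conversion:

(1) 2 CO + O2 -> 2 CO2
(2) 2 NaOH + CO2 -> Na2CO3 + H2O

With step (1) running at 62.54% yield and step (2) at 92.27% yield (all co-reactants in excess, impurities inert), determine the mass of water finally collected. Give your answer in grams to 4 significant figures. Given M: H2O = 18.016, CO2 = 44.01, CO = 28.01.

Pure CO = 126.9 × 0.8804 = 111.72 g.
n(CO) = 111.72 / 28.01 = 3.9887 mol.
Step 1 (CO:CO2 = 2:2): theoretical n(CO2) = 3.9887 mol; at 62.54% yield, n(CO2) = 2.4945 mol.
Step 2 (CO2:H2O = 1:1): theoretical n(H2O) = 2.4945 mol, so theoretical mass = 2.4945 × 18.016 = 44.941 g.
At 92.27% yield, actual mass of H2O = 44.941 × 0.9227 = 41.467 g.

41.47 g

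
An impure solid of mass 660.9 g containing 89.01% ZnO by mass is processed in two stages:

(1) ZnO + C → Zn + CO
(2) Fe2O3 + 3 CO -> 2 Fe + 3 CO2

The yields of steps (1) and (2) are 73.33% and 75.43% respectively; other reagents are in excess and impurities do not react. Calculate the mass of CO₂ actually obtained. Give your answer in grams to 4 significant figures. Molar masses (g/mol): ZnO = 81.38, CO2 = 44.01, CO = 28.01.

Pure ZnO = 660.9 × 0.8901 = 588.27 g.
n(ZnO) = 588.27 / 81.38 = 7.2286 mol.
Step 1 (ZnO:CO = 1:1): theoretical n(CO) = 7.2286 mol; at 73.33% yield, n(CO) = 5.3008 mol.
Step 2 (CO:CO2 = 3:3): theoretical n(CO2) = 5.3008 mol, so theoretical mass = 5.3008 × 44.01 = 233.29 g.
At 75.43% yield, actual mass of CO2 = 233.29 × 0.7543 = 175.97 g.

176.0 g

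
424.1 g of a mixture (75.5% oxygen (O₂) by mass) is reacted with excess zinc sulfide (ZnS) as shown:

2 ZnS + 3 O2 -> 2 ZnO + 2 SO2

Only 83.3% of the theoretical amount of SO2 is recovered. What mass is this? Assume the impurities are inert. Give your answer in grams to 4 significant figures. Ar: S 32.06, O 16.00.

356.0 g

Pure O2 available = 424.1 g × 0.755 = 320.20 g.
M(O2) = 2(16.00) = 32.00 g/mol.
M(SO2) = 32.06 + 2(16.00) = 64.06 g/mol.
n(O2) = 320.20 g / 32.00 g/mol = 10.006 mol.
From the equation the O2:SO2 mole ratio is 3:2, so n(SO2) = 10.006 × 2/3 = 6.6707 mol.
Mass of SO2 = 6.6707 mol × 64.06 g/mol = 427.33 g.
Actual mass collected = 427.33 g × 0.833 = 355.96 g.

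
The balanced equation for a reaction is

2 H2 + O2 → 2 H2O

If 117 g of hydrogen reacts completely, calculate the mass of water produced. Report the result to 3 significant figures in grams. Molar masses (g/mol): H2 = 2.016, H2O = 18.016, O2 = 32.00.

1050 g

n(H2) = 117.0 g / 2.016 g/mol = 58.04 mol.
From the equation the H2:H2O mole ratio is 2:2, so n(H2O) = 58.04 × 2/2 = 58.04 mol.
Mass of H2O = 58.04 mol × 18.016 g/mol = 1046 g.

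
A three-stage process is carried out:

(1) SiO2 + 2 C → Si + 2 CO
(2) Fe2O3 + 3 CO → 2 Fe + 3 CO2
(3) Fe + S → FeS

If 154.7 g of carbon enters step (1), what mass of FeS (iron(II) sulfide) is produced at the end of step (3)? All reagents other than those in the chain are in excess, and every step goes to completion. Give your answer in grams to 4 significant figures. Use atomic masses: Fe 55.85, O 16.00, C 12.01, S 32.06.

M(C) = 12.01 g/mol.
M(FeS) = 55.85 + 32.06 = 87.91 g/mol.
n(C) = 154.7 / 12.01 = 12.881 mol.
Reaction (1): C→CO ratio 2:2 ⇒ n(CO) = 12.881 mol.
Reaction (2): CO→Fe ratio 3:2 ⇒ n(Fe) = 8.5873 mol.
Reaction (3): Fe→FeS ratio 1:1 ⇒ n(FeS) = 8.5873 mol.
Mass of FeS = 8.5873 × 87.91 = 754.91 g.

754.9 g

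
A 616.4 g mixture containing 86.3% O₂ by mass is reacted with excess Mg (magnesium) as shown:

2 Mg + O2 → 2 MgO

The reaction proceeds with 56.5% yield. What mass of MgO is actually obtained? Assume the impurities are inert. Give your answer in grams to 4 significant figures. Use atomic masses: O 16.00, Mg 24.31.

757.2 g

Pure O2 available = 616.4 g × 0.863 = 531.95 g.
M(O2) = 2(16.00) = 32.00 g/mol.
M(MgO) = 24.31 + 16.00 = 40.31 g/mol.
n(O2) = 531.95 g / 32.00 g/mol = 16.624 mol.
From the equation the O2:MgO mole ratio is 1:2, so n(MgO) = 16.624 × 2/1 = 33.247 mol.
Mass of MgO = 33.247 mol × 40.31 g/mol = 1340.2 g.
Actual mass collected = 1340.2 g × 0.565 = 757.21 g.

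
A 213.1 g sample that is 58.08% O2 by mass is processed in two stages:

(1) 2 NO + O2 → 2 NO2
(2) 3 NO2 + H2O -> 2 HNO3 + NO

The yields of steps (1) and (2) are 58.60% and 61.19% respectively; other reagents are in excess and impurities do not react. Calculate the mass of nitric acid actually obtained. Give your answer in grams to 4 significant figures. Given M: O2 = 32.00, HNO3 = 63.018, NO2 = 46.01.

Pure O2 = 213.1 × 0.5808 = 123.77 g.
n(O2) = 123.77 / 32.00 = 3.8678 mol.
Step 1 (O2:NO2 = 1:2): theoretical n(NO2) = 7.7355 mol; at 58.60% yield, n(NO2) = 4.5330 mol.
Step 2 (NO2:HNO3 = 3:2): theoretical n(HNO3) = 3.0220 mol, so theoretical mass = 3.0220 × 63.018 = 190.44 g.
At 61.19% yield, actual mass of HNO3 = 190.44 × 0.6119 = 116.53 g.

116.5 g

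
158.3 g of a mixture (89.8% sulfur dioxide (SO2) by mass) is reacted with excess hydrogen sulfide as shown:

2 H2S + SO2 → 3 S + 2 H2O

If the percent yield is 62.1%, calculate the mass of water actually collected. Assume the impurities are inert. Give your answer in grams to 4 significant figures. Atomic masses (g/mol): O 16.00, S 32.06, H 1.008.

49.65 g

Pure SO2 available = 158.3 g × 0.898 = 142.15 g.
M(SO2) = 32.06 + 2(16.00) = 64.06 g/mol.
M(H2O) = 2(1.008) + 16.00 = 18.016 g/mol.
n(SO2) = 142.15 g / 64.06 g/mol = 2.2191 mol.
From the equation the SO2:H2O mole ratio is 1:2, so n(H2O) = 2.2191 × 2/1 = 4.4381 mol.
Mass of H2O = 4.4381 mol × 18.016 g/mol = 79.957 g.
Actual mass collected = 79.957 g × 0.621 = 49.654 g.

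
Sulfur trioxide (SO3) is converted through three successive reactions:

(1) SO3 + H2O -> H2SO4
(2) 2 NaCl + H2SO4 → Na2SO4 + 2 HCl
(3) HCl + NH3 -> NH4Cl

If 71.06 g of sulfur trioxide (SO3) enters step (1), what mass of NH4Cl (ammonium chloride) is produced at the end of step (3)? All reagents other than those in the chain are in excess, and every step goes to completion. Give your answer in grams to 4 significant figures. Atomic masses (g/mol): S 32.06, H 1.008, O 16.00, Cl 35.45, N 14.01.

M(SO3) = 32.06 + 3(16.00) = 80.06 g/mol.
M(NH4Cl) = 14.01 + 4(1.008) + 35.45 = 53.492 g/mol.
n(SO3) = 71.06 / 80.06 = 0.88758 mol.
Reaction (1): SO3→H2SO4 ratio 1:1 ⇒ n(H2SO4) = 0.88758 mol.
Reaction (2): H2SO4→HCl ratio 1:2 ⇒ n(HCl) = 1.7752 mol.
Reaction (3): HCl→NH4Cl ratio 1:1 ⇒ n(NH4Cl) = 1.7752 mol.
Mass of NH4Cl = 1.7752 × 53.492 = 94.957 g.

94.96 g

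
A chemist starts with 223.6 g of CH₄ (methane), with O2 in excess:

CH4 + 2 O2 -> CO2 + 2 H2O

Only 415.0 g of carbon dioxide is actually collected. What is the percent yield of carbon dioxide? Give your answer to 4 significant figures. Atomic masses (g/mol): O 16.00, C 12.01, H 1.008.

M(CH4) = 12.01 + 4(1.008) = 16.042 g/mol.
M(CO2) = 12.01 + 2(16.00) = 44.01 g/mol.
n(CH4) = 223.60 g / 16.042 g/mol = 13.938 mol.
From the equation the CH4:CO2 mole ratio is 1:1, so n(CO2) = 13.938 × 1/1 = 13.938 mol.
Mass of CO2 = 13.938 mol × 44.01 g/mol = 613.43 g.
This is the theoretical yield. Percent yield = 415.0 g / 613.43 g × 100% = 67.652%.

67.65 %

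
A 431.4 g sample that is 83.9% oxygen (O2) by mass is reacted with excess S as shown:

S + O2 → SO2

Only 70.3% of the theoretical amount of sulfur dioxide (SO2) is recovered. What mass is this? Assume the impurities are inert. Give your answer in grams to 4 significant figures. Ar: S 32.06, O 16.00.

509.4 g

Pure O2 available = 431.4 g × 0.839 = 361.94 g.
M(O2) = 2(16.00) = 32.00 g/mol.
M(SO2) = 32.06 + 2(16.00) = 64.06 g/mol.
n(O2) = 361.94 g / 32.00 g/mol = 11.311 mol.
From the equation the O2:SO2 mole ratio is 1:1, so n(SO2) = 11.311 × 1/1 = 11.311 mol.
Mass of SO2 = 11.311 mol × 64.06 g/mol = 724.57 g.
Actual mass collected = 724.57 g × 0.703 = 509.37 g.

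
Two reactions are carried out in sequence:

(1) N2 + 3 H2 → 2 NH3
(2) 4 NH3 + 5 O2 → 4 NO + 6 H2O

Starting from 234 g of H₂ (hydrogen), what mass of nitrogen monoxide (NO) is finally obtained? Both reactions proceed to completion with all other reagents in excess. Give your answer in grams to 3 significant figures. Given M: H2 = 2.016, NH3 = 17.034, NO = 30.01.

2320 g

n(H2) = 234.0 / 2.016 = 116.1 mol.
Step 1 gives a 3:2 ratio of H2 to NH3, so n(NH3) = 77.38 mol.
In step 2 the NH3:NO ratio is 4:4, so n(NO) = 77.38 mol.
Mass of NO = 77.38 × 30.01 = 2322 g.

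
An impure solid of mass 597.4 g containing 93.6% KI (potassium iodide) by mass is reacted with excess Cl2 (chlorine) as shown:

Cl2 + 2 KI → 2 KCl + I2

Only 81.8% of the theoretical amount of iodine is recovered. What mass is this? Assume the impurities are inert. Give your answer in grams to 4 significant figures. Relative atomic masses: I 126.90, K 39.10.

349.7 g

Pure KI available = 597.4 g × 0.936 = 559.17 g.
M(KI) = 39.10 + 126.90 = 166.00 g/mol.
M(I2) = 2(126.90) = 253.80 g/mol.
n(KI) = 559.17 g / 166.00 g/mol = 3.3685 mol.
From the equation the KI:I2 mole ratio is 2:1, so n(I2) = 3.3685 × 1/2 = 1.6842 mol.
Mass of I2 = 1.6842 mol × 253.80 g/mol = 427.46 g.
Actual mass collected = 427.46 g × 0.818 = 349.66 g.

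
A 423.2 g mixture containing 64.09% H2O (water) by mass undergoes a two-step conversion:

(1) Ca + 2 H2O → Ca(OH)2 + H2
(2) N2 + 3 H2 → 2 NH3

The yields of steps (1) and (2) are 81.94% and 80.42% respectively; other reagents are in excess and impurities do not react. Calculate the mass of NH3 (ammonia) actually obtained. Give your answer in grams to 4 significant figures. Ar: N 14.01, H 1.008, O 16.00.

56.33 g

Pure H2O = 423.2 × 0.6409 = 271.23 g.
M(H2O) = 2(1.008) + 16.00 = 18.016 g/mol.
M(NH3) = 14.01 + 3(1.008) = 17.034 g/mol.
n(H2O) = 271.23 / 18.016 = 15.055 mol.
Step 1 (H2O:H2 = 2:1): theoretical n(H2) = 7.5274 mol; at 81.94% yield, n(H2) = 6.1680 mol.
Step 2 (H2:NH3 = 3:2): theoretical n(NH3) = 4.1120 mol, so theoretical mass = 4.1120 × 17.034 = 70.044 g.
At 80.42% yield, actual mass of NH3 = 70.044 × 0.8042 = 56.329 g.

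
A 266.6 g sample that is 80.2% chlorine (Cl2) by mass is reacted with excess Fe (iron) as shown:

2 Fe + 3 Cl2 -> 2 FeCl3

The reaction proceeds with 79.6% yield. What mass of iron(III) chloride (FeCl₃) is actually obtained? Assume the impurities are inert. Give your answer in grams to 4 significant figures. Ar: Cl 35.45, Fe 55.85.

259.6 g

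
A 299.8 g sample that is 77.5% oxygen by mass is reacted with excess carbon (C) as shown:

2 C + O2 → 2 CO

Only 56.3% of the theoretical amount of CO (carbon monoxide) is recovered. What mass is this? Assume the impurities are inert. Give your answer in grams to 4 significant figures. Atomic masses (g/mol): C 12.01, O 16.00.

229.0 g

Pure O2 available = 299.8 g × 0.775 = 232.34 g.
M(O2) = 2(16.00) = 32.00 g/mol.
M(CO) = 12.01 + 16.00 = 28.01 g/mol.
n(O2) = 232.34 g / 32.00 g/mol = 7.2608 mol.
From the equation the O2:CO mole ratio is 1:2, so n(CO) = 7.2608 × 2/1 = 14.522 mol.
Mass of CO = 14.522 mol × 28.01 g/mol = 406.75 g.
Actual mass collected = 406.75 g × 0.563 = 229.00 g.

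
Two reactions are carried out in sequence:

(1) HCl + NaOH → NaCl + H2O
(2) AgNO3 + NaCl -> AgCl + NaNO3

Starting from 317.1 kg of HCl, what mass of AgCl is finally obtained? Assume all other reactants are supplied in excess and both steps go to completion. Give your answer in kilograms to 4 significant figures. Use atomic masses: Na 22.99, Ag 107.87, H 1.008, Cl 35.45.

1247 kg

M(HCl) = 1.008 + 35.45 = 36.458 g/mol.
M(AgCl) = 107.87 + 35.45 = 143.32 g/mol.
317.1 kg = 317100 g.
n(HCl) = 317100 / 36.458 = 8697.7 mol.
Step 1 gives a 1:1 ratio of HCl to NaCl, so n(NaCl) = 8697.7 mol.
In step 2 the NaCl:AgCl ratio is 1:1, so n(AgCl) = 8697.7 mol.
Mass of AgCl = 8697.7 × 143.32 = 1.2466 × 10^6 g = 1247 kg.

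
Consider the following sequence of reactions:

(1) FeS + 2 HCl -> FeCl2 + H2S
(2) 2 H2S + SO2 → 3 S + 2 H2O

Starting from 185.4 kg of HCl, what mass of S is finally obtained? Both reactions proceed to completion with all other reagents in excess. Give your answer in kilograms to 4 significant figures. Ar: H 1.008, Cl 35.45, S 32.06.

122.3 kg

M(HCl) = 1.008 + 35.45 = 36.458 g/mol.
M(S) = 32.06 g/mol.
185.4 kg = 185400 g.
n(HCl) = 185400 / 36.458 = 5085.3 mol.
Step 1 gives a 2:1 ratio of HCl to H2S, so n(H2S) = 2542.7 mol.
In step 2 the H2S:S ratio is 2:3, so n(S) = 3814.0 mol.
Mass of S = 3814.0 × 32.06 = 122280 g = 122.3 kg.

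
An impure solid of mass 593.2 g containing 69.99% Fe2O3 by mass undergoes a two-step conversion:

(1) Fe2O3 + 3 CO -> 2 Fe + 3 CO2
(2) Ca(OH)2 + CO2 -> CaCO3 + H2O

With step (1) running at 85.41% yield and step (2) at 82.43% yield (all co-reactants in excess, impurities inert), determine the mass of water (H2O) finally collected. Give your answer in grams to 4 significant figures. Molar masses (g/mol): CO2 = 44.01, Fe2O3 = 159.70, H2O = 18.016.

Pure Fe2O3 = 593.2 × 0.6999 = 415.18 g.
n(Fe2O3) = 415.18 / 159.70 = 2.5998 mol.
Step 1 (Fe2O3:CO2 = 1:3): theoretical n(CO2) = 7.7993 mol; at 85.41% yield, n(CO2) = 6.6613 mol.
Step 2 (CO2:H2O = 1:1): theoretical n(H2O) = 6.6613 mol, so theoretical mass = 6.6613 × 18.016 = 120.01 g.
At 82.43% yield, actual mass of H2O = 120.01 × 0.8243 = 98.925 g.

98.92 g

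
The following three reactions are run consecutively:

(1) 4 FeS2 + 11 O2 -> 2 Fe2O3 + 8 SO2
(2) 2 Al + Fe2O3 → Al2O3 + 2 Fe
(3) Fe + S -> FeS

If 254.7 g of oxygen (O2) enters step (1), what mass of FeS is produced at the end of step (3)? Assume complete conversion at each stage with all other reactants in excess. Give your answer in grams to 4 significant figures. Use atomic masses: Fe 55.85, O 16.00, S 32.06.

254.4 g

M(O2) = 2(16.00) = 32.00 g/mol.
M(FeS) = 55.85 + 32.06 = 87.91 g/mol.
n(O2) = 254.7 / 32.00 = 7.9594 mol.
Reaction (1): O2→Fe2O3 ratio 11:2 ⇒ n(Fe2O3) = 1.4472 mol.
Reaction (2): Fe2O3→Fe ratio 1:2 ⇒ n(Fe) = 2.8943 mol.
Reaction (3): Fe→FeS ratio 1:1 ⇒ n(FeS) = 2.8943 mol.
Mass of FeS = 2.8943 × 87.91 = 254.44 g.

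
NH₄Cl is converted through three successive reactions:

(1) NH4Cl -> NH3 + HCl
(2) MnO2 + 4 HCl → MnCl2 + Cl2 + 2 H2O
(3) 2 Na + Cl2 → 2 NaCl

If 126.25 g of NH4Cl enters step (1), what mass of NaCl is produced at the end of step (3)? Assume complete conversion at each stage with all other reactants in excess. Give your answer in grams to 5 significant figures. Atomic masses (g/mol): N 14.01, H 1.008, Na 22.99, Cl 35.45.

68.964 g

M(NH4Cl) = 14.01 + 4(1.008) + 35.45 = 53.492 g/mol.
M(NaCl) = 22.99 + 35.45 = 58.44 g/mol.
n(NH4Cl) = 126.25 / 53.492 = 2.36017 mol.
Reaction (1): NH4Cl→HCl ratio 1:1 ⇒ n(HCl) = 2.36017 mol.
Reaction (2): HCl→Cl2 ratio 4:1 ⇒ n(Cl2) = 0.590042 mol.
Reaction (3): Cl2→NaCl ratio 1:2 ⇒ n(NaCl) = 1.18008 mol.
Mass of NaCl = 1.18008 × 58.44 = 68.9641 g.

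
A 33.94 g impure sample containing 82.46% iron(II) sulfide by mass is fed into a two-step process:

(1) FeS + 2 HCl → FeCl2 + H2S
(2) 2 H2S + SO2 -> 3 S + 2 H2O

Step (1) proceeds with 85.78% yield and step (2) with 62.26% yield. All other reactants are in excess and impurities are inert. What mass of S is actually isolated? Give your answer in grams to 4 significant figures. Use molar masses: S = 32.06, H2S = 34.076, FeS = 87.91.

8.176 g

Pure FeS = 33.94 × 0.8246 = 27.987 g.
n(FeS) = 27.987 / 87.91 = 0.31836 mol.
Step 1 (FeS:H2S = 1:1): theoretical n(H2S) = 0.31836 mol; at 85.78% yield, n(H2S) = 0.27309 mol.
Step 2 (H2S:S = 2:3): theoretical n(S) = 0.40963 mol, so theoretical mass = 0.40963 × 32.06 = 13.133 g.
At 62.26% yield, actual mass of S = 13.133 × 0.6226 = 8.1765 g.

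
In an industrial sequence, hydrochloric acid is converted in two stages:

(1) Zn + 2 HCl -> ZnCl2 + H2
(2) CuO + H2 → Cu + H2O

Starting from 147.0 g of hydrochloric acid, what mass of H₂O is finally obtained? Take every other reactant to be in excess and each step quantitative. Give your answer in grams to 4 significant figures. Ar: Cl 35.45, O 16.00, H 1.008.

M(HCl) = 1.008 + 35.45 = 36.458 g/mol.
M(H2O) = 2(1.008) + 16.00 = 18.016 g/mol.
n(HCl) = 147.00 / 36.458 = 4.0320 mol.
Step 1 gives a 2:1 ratio of HCl to H2, so n(H2) = 2.0160 mol.
In step 2 the H2:H2O ratio is 1:1, so n(H2O) = 2.0160 mol.
Mass of H2O = 2.0160 × 18.016 = 36.321 g.

36.32 g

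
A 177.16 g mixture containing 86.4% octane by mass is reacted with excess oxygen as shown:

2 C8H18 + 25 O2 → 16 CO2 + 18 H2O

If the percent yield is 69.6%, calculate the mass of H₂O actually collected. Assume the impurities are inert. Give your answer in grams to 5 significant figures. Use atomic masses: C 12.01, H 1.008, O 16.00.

Pure C8H18 available = 177.16 g × 0.864 = 153.066 g.
M(C8H18) = 8(12.01) + 18(1.008) = 114.224 g/mol.
M(H2O) = 2(1.008) + 16.00 = 18.016 g/mol.
n(C8H18) = 153.066 g / 114.224 g/mol = 1.34005 mol.
From the equation the C8H18:H2O mole ratio is 2:18, so n(H2O) = 1.34005 × 18/2 = 12.0605 mol.
Mass of H2O = 12.0605 mol × 18.016 g/mol = 217.282 g.
Actual mass collected = 217.282 g × 0.696 = 151.228 g.

151.23 g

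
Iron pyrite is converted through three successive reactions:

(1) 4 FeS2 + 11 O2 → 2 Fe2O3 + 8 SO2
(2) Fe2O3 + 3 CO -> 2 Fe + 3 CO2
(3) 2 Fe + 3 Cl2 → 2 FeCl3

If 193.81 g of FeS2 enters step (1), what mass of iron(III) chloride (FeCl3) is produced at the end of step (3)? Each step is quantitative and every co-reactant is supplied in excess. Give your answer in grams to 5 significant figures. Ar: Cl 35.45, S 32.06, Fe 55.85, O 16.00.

M(FeS2) = 55.85 + 2(32.06) = 119.97 g/mol.
M(FeCl3) = 55.85 + 3(35.45) = 162.20 g/mol.
n(FeS2) = 193.81 / 119.97 = 1.61549 mol.
Reaction (1): FeS2→Fe2O3 ratio 4:2 ⇒ n(Fe2O3) = 0.807744 mol.
Reaction (2): Fe2O3→Fe ratio 1:2 ⇒ n(Fe) = 1.61549 mol.
Reaction (3): Fe→FeCl3 ratio 2:2 ⇒ n(FeCl3) = 1.61549 mol.
Mass of FeCl3 = 1.61549 × 162.20 = 262.032 g.

262.03 g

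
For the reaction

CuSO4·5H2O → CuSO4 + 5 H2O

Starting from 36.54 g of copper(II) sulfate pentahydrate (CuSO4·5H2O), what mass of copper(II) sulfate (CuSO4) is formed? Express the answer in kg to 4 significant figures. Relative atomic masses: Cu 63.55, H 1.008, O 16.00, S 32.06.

0.02336 kg

M(CuSO4·5H2O) = 63.55 + 32.06 + 9(16.00) + 10(1.008) = 249.69 g/mol.
M(CuSO4) = 63.55 + 32.06 + 4(16.00) = 159.61 g/mol.
n(CuSO4·5H2O) = 36.540 g / 249.69 g/mol = 0.14634 mol.
From the equation the CuSO4·5H2O:CuSO4 mole ratio is 1:1, so n(CuSO4) = 0.14634 × 1/1 = 0.14634 mol.
Mass of CuSO4 = 0.14634 mol × 159.61 g/mol = 23.358 g.
Converting to kg: 23.358 g = 0.02336 kg.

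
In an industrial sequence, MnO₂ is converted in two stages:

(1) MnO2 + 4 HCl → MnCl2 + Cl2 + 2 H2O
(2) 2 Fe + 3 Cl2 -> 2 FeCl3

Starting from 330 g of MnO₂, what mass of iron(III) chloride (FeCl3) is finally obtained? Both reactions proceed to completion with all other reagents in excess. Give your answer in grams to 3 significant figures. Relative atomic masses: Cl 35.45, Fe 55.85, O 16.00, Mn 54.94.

410 g

M(MnO2) = 54.94 + 2(16.00) = 86.94 g/mol.
M(FeCl3) = 55.85 + 3(35.45) = 162.20 g/mol.
n(MnO2) = 330.0 / 86.94 = 3.796 mol.
Step 1 gives a 1:1 ratio of MnO2 to Cl2, so n(Cl2) = 3.796 mol.
In step 2 the Cl2:FeCl3 ratio is 3:2, so n(FeCl3) = 2.530 mol.
Mass of FeCl3 = 2.530 × 162.20 = 410.4 g.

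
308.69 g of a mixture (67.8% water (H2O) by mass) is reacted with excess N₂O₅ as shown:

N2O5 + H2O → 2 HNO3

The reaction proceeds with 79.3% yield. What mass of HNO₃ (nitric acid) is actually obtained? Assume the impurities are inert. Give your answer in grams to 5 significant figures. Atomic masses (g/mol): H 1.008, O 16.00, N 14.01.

1161.1 g

Pure H2O available = 308.69 g × 0.678 = 209.292 g.
M(H2O) = 2(1.008) + 16.00 = 18.016 g/mol.
M(HNO3) = 1.008 + 14.01 + 3(16.00) = 63.018 g/mol.
n(H2O) = 209.292 g / 18.016 g/mol = 11.6170 mol.
From the equation the H2O:HNO3 mole ratio is 1:2, so n(HNO3) = 11.6170 × 2/1 = 23.2340 mol.
Mass of HNO3 = 23.2340 mol × 63.018 g/mol = 1464.16 g.
Actual mass collected = 1464.16 g × 0.793 = 1161.08 g.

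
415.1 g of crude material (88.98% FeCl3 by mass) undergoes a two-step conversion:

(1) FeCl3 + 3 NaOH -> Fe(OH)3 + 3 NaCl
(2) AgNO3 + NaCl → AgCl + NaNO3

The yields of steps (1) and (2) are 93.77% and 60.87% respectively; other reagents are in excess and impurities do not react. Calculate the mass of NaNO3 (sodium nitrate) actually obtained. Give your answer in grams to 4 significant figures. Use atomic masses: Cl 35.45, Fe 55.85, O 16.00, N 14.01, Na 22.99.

331.4 g

Pure FeCl3 = 415.1 × 0.8898 = 369.36 g.
M(FeCl3) = 55.85 + 3(35.45) = 162.20 g/mol.
M(NaNO3) = 22.99 + 14.01 + 3(16.00) = 85.00 g/mol.
n(FeCl3) = 369.36 / 162.20 = 2.2772 mol.
Step 1 (FeCl3:NaCl = 1:3): theoretical n(NaCl) = 6.8315 mol; at 93.77% yield, n(NaCl) = 6.4059 mol.
Step 2 (NaCl:NaNO3 = 1:1): theoretical n(NaNO3) = 6.4059 mol, so theoretical mass = 6.4059 × 85.00 = 544.50 g.
At 60.87% yield, actual mass of NaNO3 = 544.50 × 0.6087 = 331.44 g.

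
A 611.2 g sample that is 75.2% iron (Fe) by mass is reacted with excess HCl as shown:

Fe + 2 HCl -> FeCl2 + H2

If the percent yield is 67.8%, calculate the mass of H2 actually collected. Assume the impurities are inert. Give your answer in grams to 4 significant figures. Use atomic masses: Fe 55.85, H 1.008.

Pure Fe available = 611.2 g × 0.752 = 459.62 g.
M(Fe) = 55.85 g/mol.
M(H2) = 2(1.008) = 2.016 g/mol.
n(Fe) = 459.62 g / 55.85 g/mol = 8.2296 mol.
From the equation the Fe:H2 mole ratio is 1:1, so n(H2) = 8.2296 × 1/1 = 8.2296 mol.
Mass of H2 = 8.2296 mol × 2.016 g/mol = 16.591 g.
Actual mass collected = 16.591 g × 0.678 = 11.249 g.

11.25 g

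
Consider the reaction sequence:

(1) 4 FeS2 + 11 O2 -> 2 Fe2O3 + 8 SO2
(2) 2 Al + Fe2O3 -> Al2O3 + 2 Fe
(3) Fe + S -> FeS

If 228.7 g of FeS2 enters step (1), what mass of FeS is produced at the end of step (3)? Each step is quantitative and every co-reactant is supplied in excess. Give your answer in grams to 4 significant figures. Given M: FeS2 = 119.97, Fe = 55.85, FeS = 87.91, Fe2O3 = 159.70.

167.6 g

n(FeS2) = 228.7 / 119.97 = 1.9063 mol.
Reaction (1): FeS2→Fe2O3 ratio 4:2 ⇒ n(Fe2O3) = 0.95315 mol.
Reaction (2): Fe2O3→Fe ratio 1:2 ⇒ n(Fe) = 1.9063 mol.
Reaction (3): Fe→FeS ratio 1:1 ⇒ n(FeS) = 1.9063 mol.
Mass of FeS = 1.9063 × 87.91 = 167.58 g.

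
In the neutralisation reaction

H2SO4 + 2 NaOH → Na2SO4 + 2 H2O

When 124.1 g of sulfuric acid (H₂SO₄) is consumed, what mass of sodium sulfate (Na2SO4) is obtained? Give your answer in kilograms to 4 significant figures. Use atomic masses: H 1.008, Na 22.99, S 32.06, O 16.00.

M(H2SO4) = 2(1.008) + 32.06 + 4(16.00) = 98.076 g/mol.
M(Na2SO4) = 2(22.99) + 32.06 + 4(16.00) = 142.04 g/mol.
n(H2SO4) = 124.10 g / 98.076 g/mol = 1.2653 mol.
From the equation the H2SO4:Na2SO4 mole ratio is 1:1, so n(Na2SO4) = 1.2653 × 1/1 = 1.2653 mol.
Mass of Na2SO4 = 1.2653 mol × 142.04 g/mol = 179.73 g.
Converting to kg: 179.73 g = 0.1797 kg.

0.1797 kg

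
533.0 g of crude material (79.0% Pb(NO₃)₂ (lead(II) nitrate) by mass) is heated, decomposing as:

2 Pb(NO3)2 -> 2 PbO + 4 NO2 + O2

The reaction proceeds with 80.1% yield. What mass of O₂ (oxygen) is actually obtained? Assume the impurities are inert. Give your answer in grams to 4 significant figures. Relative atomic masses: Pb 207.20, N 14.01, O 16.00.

Pure Pb(NO3)2 available = 533.0 g × 0.790 = 421.07 g.
M(Pb(NO3)2) = 207.20 + 2(14.01) + 6(16.00) = 331.22 g/mol.
M(O2) = 2(16.00) = 32.00 g/mol.
n(Pb(NO3)2) = 421.07 g / 331.22 g/mol = 1.2713 mol.
From the equation the Pb(NO3)2:O2 mole ratio is 2:1, so n(O2) = 1.2713 × 1/2 = 0.63563 mol.
Mass of O2 = 0.63563 mol × 32.00 g/mol = 20.340 g.
Actual mass collected = 20.340 g × 0.801 = 16.293 g.

16.29 g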